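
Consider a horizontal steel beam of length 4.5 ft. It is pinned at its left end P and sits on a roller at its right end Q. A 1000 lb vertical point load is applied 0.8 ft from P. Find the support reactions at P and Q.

P_x = 0, P_y = 822.2 lb, Q_y = 177.8 lb

ΣM about P: Q_y·4.5 − 1000·0.8 = 0 → Q_y = 800/4.5 = 177.778 ≈ 177.8 lb.
ΣF_y = 0: P_y + 177.778 − 1000 = 0 → P_y = 822.2 lb.
ΣF_x = 0: no horizontal applied forces, so P_x = 0.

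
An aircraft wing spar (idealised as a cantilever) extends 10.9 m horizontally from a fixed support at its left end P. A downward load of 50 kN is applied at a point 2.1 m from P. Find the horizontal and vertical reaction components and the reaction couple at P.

ΣF_x = 0: P_x = 0.
ΣF_y = 0: P_y − 50 = 0 → P_y = 50.00 kN.
ΣM about P: M_P − 50·2.1 = 0 → M_P = 105.0 kN·m.

P_x = 0, P_y = 50.00 kN, M_P = 105.0 kN·m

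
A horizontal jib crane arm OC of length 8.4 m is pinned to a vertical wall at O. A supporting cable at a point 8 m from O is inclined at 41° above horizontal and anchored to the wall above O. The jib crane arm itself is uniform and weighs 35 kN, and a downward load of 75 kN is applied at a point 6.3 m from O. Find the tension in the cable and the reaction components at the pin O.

T = 118.0 kN, O_x = 89.08 kN, O_y = 32.56 kN

ΣM about O: T·sin41°·8 − 35·4.2 − 75·6.3 = 0 → T = 619.5/(8·0.656059) = 118.034 ≈ 118.0 kN.
ΣF_x = 0: O_x − T·cos41° = 0 → O_x = 118.034 × 0.75471 = 89.08 kN.
ΣF_y = 0: O_y + T·sin41° − 35 − 75 = 0 → O_y = 110 − 118.034 × 0.656059 = 32.56 kN.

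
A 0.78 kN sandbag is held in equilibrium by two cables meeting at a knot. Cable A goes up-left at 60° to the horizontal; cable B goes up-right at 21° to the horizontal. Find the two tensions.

T_A = 0.7373 kN, T_B = 0.3949 kN

ΣF_x = 0: −T_A·cos60° + T_B·cos21° = 0 → T_B = 0.535572·T_A.
ΣF_y = 0: T_A·sin60° + T_B·sin21° = 0.78.
Substitute: T_A·(0.866025 + 0.535572·0.358368) = 0.78 → T_A = 0.73727 ≈ 0.7373 kN.
Then T_B = 0.535572 × 0.73727 = 0.3949 kN.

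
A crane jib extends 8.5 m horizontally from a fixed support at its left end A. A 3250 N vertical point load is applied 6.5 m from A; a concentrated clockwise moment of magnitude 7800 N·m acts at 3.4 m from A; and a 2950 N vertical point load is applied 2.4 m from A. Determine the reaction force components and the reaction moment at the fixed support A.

ΣF_x = 0: A_x = 0.
ΣF_y = 0: A_y − 3250 − 2950 = 0 → A_y = 6200 N.
ΣM about A: M_A − 3250·6.5 − 7800 − 2950·2.4 = 0 → M_A = 36000 N·m.

A_x = 0, A_y = 6200 N, M_A = 36000 N·m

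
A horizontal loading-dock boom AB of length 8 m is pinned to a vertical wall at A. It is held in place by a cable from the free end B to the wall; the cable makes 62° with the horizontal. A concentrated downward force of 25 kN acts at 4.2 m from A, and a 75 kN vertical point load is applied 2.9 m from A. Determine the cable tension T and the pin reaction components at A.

T = 45.66 kN, A_x = 21.43 kN, A_y = 59.69 kN

ΣM about A: T·sin62°·8 − 25·4.2 − 75·2.9 = 0 → T = 322.5/(8·0.882948) = 45.6567 ≈ 45.66 kN.
ΣF_x = 0: A_x − T·cos62° = 0 → A_x = 45.6567 × 0.469472 = 21.43 kN.
ΣF_y = 0: A_y + T·sin62° − 25 − 75 = 0 → A_y = 100 − 45.6567 × 0.882948 = 59.69 kN.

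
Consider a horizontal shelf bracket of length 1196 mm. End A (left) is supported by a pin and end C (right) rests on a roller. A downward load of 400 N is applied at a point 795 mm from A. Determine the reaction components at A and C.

A_x = 0, A_y = 134.1 N, C_y = 265.9 N

Taking moments about A: C_y·1196 − 400·795 = 0 → C_y = 318000/1196 = 265.886 ≈ 265.9 N.
ΣF_y = 0: A_y + 265.886 − 400 = 0 → A_y = 134.1 N.
ΣF_x = 0: no horizontal applied forces, so A_x = 0.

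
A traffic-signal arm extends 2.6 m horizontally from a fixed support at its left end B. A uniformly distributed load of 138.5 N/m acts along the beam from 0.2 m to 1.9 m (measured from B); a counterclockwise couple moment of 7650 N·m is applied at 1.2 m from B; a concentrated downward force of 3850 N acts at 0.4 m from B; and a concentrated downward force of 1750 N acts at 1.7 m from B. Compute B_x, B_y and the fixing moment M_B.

B_x = 0, B_y = 5835 N, M_B = -2888 N·m

Resultant of the distributed load: 138.5 × 1.7 = 235.45 N at 1.05 m from B.
ΣF_x = 0: B_x = 0.
ΣF_y = 0: B_y − 138.5·1.7 − 3850 − 1750 = 0 → B_y = 5835 N.
ΣM about B: M_B − (138.5·1.7)·1.05 + 7650 − 3850·0.4 − 1750·1.7 = 0 → M_B = -2888 N·m.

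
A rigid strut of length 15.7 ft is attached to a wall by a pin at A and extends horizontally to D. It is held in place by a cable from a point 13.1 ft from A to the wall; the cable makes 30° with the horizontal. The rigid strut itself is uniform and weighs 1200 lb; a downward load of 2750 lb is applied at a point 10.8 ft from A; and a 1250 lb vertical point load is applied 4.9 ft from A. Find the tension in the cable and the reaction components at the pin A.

T = 6908 lb, A_x = 5982 lb, A_y = 1746 lb

ΣM about A: T·sin30°·13.1 − 1200·7.85 − 2750·10.8 − 1250·4.9 = 0 → T = 45245/(13.1·0.5) = 6907.63 ≈ 6908 lb.
ΣF_x = 0: A_x − T·cos30° = 0 → A_x = 6907.63 × 0.866025 = 5982 lb.
ΣF_y = 0: A_y + T·sin30° − 1200 − 2750 − 1250 = 0 → A_y = 5200 − 6907.63 × 0.5 = 1746 lb.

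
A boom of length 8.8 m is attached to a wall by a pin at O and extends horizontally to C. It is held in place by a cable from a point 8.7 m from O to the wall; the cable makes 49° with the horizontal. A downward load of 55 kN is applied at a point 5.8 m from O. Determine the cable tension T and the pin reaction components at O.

T = 48.58 kN, O_x = 31.87 kN, O_y = 18.33 kN

ΣM about O: T·sin49°·8.7 − 55·5.8 = 0 → T = 319/(8.7·0.75471) = 48.5838 ≈ 48.58 kN.
ΣF_x = 0: O_x − T·cos49° = 0 → O_x = 48.5838 × 0.656059 = 31.87 kN.
ΣF_y = 0: O_y + T·sin49° − 55 = 0 → O_y = 55 − 48.5838 × 0.75471 = 18.33 kN.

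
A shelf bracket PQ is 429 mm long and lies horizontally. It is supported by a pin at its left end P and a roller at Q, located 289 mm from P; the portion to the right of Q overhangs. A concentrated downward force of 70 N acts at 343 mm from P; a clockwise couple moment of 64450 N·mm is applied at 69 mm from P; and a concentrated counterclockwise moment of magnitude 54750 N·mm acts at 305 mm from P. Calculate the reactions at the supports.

P_x = 0, P_y = -46.64 N, Q_y = 116.6 N

Taking moments about P: Q_y·289 − 70·343 − 64450 + 54750 = 0 → Q_y = 33710/289 = 116.644 ≈ 116.6 N.
ΣF_y = 0: P_y + 116.644 − 70 = 0 → P_y = -46.64 N.
ΣF_x = 0: no horizontal applied forces, so P_x = 0.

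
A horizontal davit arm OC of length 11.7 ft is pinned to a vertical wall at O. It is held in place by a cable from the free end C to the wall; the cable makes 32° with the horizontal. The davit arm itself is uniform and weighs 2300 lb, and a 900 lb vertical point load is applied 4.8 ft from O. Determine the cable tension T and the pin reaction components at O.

ΣM about O: T·sin32°·11.7 − 2300·5.85 − 900·4.8 = 0 → T = 17775/(11.7·0.529919) = 2866.91 ≈ 2867 lb.
ΣF_x = 0: O_x − T·cos32° = 0 → O_x = 2866.91 × 0.848048 = 2431 lb.
ΣF_y = 0: O_y + T·sin32° − 2300 − 900 = 0 → O_y = 3200 − 2866.91 × 0.529919 = 1681 lb.

T = 2867 lb, O_x = 2431 lb, O_y = 1681 lb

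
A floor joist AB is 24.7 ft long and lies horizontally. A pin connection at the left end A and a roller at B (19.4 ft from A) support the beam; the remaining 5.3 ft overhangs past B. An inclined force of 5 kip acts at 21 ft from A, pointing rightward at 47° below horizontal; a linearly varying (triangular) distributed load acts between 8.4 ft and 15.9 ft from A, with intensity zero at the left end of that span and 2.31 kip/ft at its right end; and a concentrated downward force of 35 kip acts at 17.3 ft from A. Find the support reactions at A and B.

Resultant of the triangular load: ½ × 2.31 × 7.5 = 8.6625 kip, acting at 13.4 ft from A (one-third of the span from the peak).
Taking moments about A: B_y·19.4 − 5·sin47°·21 − (½·2.31·7.5)·13.4 − 35·17.3 = 0 → B_y = 798.37/19.4 = 41.1531 ≈ 41.15 kip.
ΣF_y = 0: A_y + 41.1531 − 5·sin47° − ½·2.31·7.5 − 35 = 0 → A_y = 6.166 kip.
ΣF_x = 0: A_x + 5·cos47° = 0 → A_x = -3.410 kip.

A_x = -3.410 kip, A_y = 6.166 kip, B_y = 41.15 kip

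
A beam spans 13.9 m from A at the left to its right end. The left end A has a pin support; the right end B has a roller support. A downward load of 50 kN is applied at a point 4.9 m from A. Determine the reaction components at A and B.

A_x = 0, A_y = 32.37 kN, B_y = 17.63 kN

Moments about A: B_y·13.9 − 50·4.9 = 0 → B_y = 245/13.9 = 17.6259 ≈ 17.63 kN.
ΣF_y = 0: A_y + 17.6259 − 50 = 0 → A_y = 32.37 kN.
ΣF_x = 0: no horizontal applied forces, so A_x = 0.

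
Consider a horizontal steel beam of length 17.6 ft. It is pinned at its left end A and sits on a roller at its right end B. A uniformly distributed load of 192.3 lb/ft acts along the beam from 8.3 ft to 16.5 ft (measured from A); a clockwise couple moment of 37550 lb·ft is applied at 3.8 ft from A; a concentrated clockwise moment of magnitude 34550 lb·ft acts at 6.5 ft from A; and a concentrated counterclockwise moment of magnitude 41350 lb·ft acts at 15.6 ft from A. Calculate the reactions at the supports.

A_x = 0, A_y = -1281 lb, B_y = 2858 lb

Resultant of the distributed load: 192.3 × 8.2 = 1576.86 lb at 12.4 ft from A.
ΣM about A: B_y·17.6 − (192.3·8.2)·12.4 − 37550 − 34550 + 41350 = 0 → B_y = 50303.064/17.6 = 2858.13 ≈ 2858 lb.
ΣF_y = 0: A_y + 2858.13 − 192.3·8.2 = 0 → A_y = -1281 lb.
ΣF_x = 0: no horizontal applied forces, so A_x = 0.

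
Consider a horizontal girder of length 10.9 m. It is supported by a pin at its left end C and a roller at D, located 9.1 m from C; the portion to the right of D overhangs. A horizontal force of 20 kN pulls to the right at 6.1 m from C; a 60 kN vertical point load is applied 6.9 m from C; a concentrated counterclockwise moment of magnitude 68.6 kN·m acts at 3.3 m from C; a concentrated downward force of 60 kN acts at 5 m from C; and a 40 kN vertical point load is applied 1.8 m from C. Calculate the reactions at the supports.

C_x = -20.00 kN, C_y = 81.16 kN, D_y = 78.84 kN

Taking moments about C: D_y·9.1 − 60·6.9 + 68.6 − 60·5 − 40·1.8 = 0 → D_y = 717.4/9.1 = 78.8352 ≈ 78.84 kN.
ΣF_y = 0: C_y + 78.8352 − 60 − 60 − 40 = 0 → C_y = 81.16 kN.
ΣF_x = 0: C_x + 20 = 0 → C_x = -20.00 kN.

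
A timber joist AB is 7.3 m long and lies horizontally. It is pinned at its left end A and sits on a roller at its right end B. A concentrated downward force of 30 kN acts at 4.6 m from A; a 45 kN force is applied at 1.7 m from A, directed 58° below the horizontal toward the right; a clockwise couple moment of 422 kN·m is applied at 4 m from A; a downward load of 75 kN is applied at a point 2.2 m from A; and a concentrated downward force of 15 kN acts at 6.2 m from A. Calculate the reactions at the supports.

A_x = -23.85 kN, A_y = 37.22 kN, B_y = 120.9 kN

Moments about A: B_y·7.3 − 30·4.6 − 45·sin58°·1.7 − 422 − 75·2.2 − 15·6.2 = 0 → B_y = 882.876/7.3 = 120.942 ≈ 120.9 kN.
ΣF_y = 0: A_y + 120.942 − 30 − 45·sin58° − 75 − 15 = 0 → A_y = 37.22 kN.
ΣF_x = 0: A_x + 45·cos58° = 0 → A_x = -23.85 kN.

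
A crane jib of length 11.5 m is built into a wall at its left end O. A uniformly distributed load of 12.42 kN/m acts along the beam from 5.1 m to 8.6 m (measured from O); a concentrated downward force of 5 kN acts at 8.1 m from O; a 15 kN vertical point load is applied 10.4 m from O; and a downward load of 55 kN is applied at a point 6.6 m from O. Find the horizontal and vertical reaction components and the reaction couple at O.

O_x = 0, O_y = 118.5 kN, M_O = 857.3 kN·m

Resultant of the distributed load: 12.42 × 3.5 = 43.47 kN at 6.85 m from O.
ΣF_x = 0: O_x = 0.
ΣF_y = 0: O_y − 12.42·3.5 − 5 − 15 − 55 = 0 → O_y = 118.5 kN.
ΣM about O: M_O − (12.42·3.5)·6.85 − 5·8.1 − 15·10.4 − 55·6.6 = 0 → M_O = 857.3 kN·m.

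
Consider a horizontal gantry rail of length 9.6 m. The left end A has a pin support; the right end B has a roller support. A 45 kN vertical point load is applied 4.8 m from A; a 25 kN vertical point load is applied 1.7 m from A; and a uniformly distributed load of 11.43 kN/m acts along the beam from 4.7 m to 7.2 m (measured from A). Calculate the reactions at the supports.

Resultant of the distributed load: 11.43 × 2.5 = 28.575 kN at 5.95 m from A.
ΣM about A: B_y·9.6 − 45·4.8 − 25·1.7 − (11.43·2.5)·5.95 = 0 → B_y = 428.52125/9.6 = 44.6376 ≈ 44.64 kN.
ΣF_y = 0: A_y + 44.6376 − 45 − 25 − 11.43·2.5 = 0 → A_y = 53.94 kN.
ΣF_x = 0: no horizontal applied forces, so A_x = 0.

A_x = 0, A_y = 53.94 kN, B_y = 44.64 kN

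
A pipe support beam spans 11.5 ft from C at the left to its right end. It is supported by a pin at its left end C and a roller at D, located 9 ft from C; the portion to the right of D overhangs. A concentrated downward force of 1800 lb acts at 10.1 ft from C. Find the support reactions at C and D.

C_x = 0, C_y = -220.0 lb, D_y = 2020 lb

Moments about C: D_y·9 − 1800·10.1 = 0 → D_y = 18180/9 = 2020 lb.
ΣF_y = 0: C_y + 2020 − 1800 = 0 → C_y = -220.0 lb.
ΣF_x = 0: no horizontal applied forces, so C_x = 0.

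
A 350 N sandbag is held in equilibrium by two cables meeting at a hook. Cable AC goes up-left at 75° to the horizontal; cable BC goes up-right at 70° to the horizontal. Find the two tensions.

ΣF_x = 0: −T_AC·cos75° + T_BC·cos70° = 0 → T_BC = 0.756736·T_AC.
ΣF_y = 0: T_AC·sin75° + T_BC·sin70° = 350.
Substitute: T_AC·(0.965926 + 0.756736·0.939693) = 350 → T_AC = 208.703 ≈ 208.7 N.
Then T_BC = 0.756736 × 208.703 = 157.9 N.

T_AC = 208.7 N, T_BC = 157.9 N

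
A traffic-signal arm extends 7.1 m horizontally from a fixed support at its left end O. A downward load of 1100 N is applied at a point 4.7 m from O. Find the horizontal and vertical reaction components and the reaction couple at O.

O_x = 0, O_y = 1100 N, M_O = 5170 N·m

ΣF_x = 0: O_x = 0.
ΣF_y = 0: O_y − 1100 = 0 → O_y = 1100 N.
ΣM about O: M_O − 1100·4.7 = 0 → M_O = 5170 N·m.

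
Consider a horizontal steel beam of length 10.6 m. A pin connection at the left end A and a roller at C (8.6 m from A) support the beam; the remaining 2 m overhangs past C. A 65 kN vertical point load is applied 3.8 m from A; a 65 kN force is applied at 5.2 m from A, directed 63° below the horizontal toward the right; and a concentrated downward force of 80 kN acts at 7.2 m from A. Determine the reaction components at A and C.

ΣM about A: C_y·8.6 − 65·3.8 − 65·sin63°·5.2 − 80·7.2 = 0 → C_y = 1124.16/8.6 = 130.716 ≈ 130.7 kN.
ΣF_y = 0: A_y + 130.716 − 65 − 65·sin63° − 80 = 0 → A_y = 72.20 kN.
ΣF_x = 0: A_x + 65·cos63° = 0 → A_x = -29.51 kN.

A_x = -29.51 kN, A_y = 72.20 kN, C_y = 130.7 kN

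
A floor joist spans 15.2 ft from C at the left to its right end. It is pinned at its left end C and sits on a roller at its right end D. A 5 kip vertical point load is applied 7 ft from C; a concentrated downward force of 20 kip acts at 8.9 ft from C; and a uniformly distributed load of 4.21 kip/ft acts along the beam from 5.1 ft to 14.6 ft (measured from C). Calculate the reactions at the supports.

Resultant of the distributed load: 4.21 × 9.5 = 39.995 kip at 9.85 ft from C.
Moments about C: D_y·15.2 − 5·7 − 20·8.9 − (4.21·9.5)·9.85 = 0 → D_y = 606.95075/15.2 = 39.931 ≈ 39.93 kip.
ΣF_y = 0: C_y + 39.931 − 5 − 20 − 4.21·9.5 = 0 → C_y = 25.06 kip.
ΣF_x = 0: no horizontal applied forces, so C_x = 0.

C_x = 0, C_y = 25.06 kip, D_y = 39.93 kip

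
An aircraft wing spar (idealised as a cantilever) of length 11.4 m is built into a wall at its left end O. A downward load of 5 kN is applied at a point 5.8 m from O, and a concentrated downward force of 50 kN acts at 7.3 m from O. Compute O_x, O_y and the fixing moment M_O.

O_x = 0, O_y = 55.00 kN, M_O = 394.0 kN·m

ΣF_x = 0: O_x = 0.
ΣF_y = 0: O_y − 5 − 50 = 0 → O_y = 55.00 kN.
ΣM about O: M_O − 5·5.8 − 50·7.3 = 0 → M_O = 394.0 kN·m.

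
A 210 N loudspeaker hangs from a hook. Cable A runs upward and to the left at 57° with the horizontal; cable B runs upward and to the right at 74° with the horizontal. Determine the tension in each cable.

T_A = 76.70 N, T_B = 151.5 N

ΣF_x = 0: −T_A·cos57° + T_B·cos74° = 0 → T_B = 1.97593·T_A.
ΣF_y = 0: T_A·sin57° + T_B·sin74° = 210.
Substitute: T_A·(0.838671 + 1.97593·0.961262) = 210 → T_A = 76.6967 ≈ 76.70 N.
Then T_B = 1.97593 × 76.6967 = 151.5 N.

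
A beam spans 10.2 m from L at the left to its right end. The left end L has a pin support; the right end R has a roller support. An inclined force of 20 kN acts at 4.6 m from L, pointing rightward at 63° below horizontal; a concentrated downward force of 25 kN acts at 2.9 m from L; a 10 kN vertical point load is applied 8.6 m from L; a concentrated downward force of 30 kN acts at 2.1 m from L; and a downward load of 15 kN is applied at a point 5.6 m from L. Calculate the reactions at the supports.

ΣM about L: R_y·10.2 − 20·sin63°·4.6 − 25·2.9 − 10·8.6 − 30·2.1 − 15·5.6 = 0 → R_y = 387.473/10.2 = 37.9875 ≈ 37.99 kN.
ΣF_y = 0: L_y + 37.9875 − 20·sin63° − 25 − 10 − 30 − 15 = 0 → L_y = 59.83 kN.
ΣF_x = 0: L_x + 20·cos63° = 0 → L_x = -9.080 kN.

L_x = -9.080 kN, L_y = 59.83 kN, R_y = 37.99 kN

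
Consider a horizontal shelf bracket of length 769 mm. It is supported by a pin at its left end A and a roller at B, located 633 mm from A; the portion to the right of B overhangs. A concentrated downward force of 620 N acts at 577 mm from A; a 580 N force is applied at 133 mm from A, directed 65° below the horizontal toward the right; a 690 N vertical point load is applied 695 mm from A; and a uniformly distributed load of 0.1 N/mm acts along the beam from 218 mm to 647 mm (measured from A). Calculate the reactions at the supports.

Resultant of the distributed load: 0.1 × 429 = 42.9 N at 432.5 mm from A.
Taking moments about A: B_y·633 − 620·577 − 580·sin65°·133 − 690·695 − (0.1·429)·432.5 = 0 → B_y = 925757/633 = 1462.49 ≈ 1462 N.
ΣF_y = 0: A_y + 1462.49 − 620 − 580·sin65° − 690 − 0.1·429 = 0 → A_y = 416.1 N.
ΣF_x = 0: A_x + 580·cos65° = 0 → A_x = -245.1 N.

A_x = -245.1 N, A_y = 416.1 N, B_y = 1462 N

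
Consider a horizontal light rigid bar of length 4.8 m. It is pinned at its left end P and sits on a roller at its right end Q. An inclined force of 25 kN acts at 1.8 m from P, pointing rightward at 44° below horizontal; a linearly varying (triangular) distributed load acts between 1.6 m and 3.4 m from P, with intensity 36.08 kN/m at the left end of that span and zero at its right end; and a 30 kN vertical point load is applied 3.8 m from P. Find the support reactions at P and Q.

Resultant of the triangular load: ½ × 36.08 × 1.8 = 32.472 kN, acting at 2.2 m from P (one-third of the span from the peak).
Taking moments about P: Q_y·4.8 − 25·sin44°·1.8 − (½·36.08·1.8)·2.2 − 30·3.8 = 0 → Q_y = 216.698/4.8 = 45.1454 ≈ 45.15 kN.
ΣF_y = 0: P_y + 45.1454 − 25·sin44° − ½·36.08·1.8 − 30 = 0 → P_y = 34.69 kN.
ΣF_x = 0: P_x + 25·cos44° = 0 → P_x = -17.98 kN.

P_x = -17.98 kN, P_y = 34.69 kN, Q_y = 45.15 kN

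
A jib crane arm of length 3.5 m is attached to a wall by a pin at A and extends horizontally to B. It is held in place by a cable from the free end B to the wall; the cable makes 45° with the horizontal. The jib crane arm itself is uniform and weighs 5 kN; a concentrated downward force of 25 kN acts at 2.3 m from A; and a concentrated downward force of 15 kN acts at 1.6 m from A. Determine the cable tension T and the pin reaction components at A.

ΣM about A: T·sin45°·3.5 − 5·1.75 − 25·2.3 − 15·1.6 = 0 → T = 90.25/(3.5·0.707107) = 36.4665 ≈ 36.47 kN.
ΣF_x = 0: A_x − T·cos45° = 0 → A_x = 36.4665 × 0.707107 = 25.79 kN.
ΣF_y = 0: A_y + T·sin45° − 5 − 25 − 15 = 0 → A_y = 45 − 36.4665 × 0.707107 = 19.21 kN.

T = 36.47 kN, A_x = 25.79 kN, A_y = 19.21 kN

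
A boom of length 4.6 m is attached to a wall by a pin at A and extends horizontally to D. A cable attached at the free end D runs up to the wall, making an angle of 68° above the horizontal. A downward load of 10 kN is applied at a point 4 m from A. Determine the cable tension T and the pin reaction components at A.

T = 9.379 kN, A_x = 3.513 kN, A_y = 1.304 kN

ΣM about A: T·sin68°·4.6 − 10·4 = 0 → T = 40/(4.6·0.927184) = 9.37856 ≈ 9.379 kN.
ΣF_x = 0: A_x − T·cos68° = 0 → A_x = 9.37856 × 0.374607 = 3.513 kN.
ΣF_y = 0: A_y + T·sin68° − 10 = 0 → A_y = 10 − 9.37856 × 0.927184 = 1.304 kN.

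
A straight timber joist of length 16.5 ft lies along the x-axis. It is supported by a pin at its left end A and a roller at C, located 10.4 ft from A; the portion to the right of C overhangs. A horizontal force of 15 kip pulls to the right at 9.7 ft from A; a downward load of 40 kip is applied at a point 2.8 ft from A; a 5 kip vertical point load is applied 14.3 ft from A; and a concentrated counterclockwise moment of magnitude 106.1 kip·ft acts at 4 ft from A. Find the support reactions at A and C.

A_x = -15.00 kip, A_y = 37.56 kip, C_y = 7.442 kip

ΣM about A: C_y·10.4 − 40·2.8 − 5·14.3 + 106.1 = 0 → C_y = 77.4/10.4 = 7.44231 ≈ 7.442 kip.
ΣF_y = 0: A_y + 7.44231 − 40 − 5 = 0 → A_y = 37.56 kip.
ΣF_x = 0: A_x + 15 = 0 → A_x = -15.00 kip.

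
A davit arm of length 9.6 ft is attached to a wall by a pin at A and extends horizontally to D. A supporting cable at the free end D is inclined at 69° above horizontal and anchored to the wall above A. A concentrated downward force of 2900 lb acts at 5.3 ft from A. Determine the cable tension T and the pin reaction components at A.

ΣM about A: T·sin69°·9.6 − 2900·5.3 = 0 → T = 15370/(9.6·0.93358) = 1714.95 ≈ 1715 lb.
ΣF_x = 0: A_x − T·cos69° = 0 → A_x = 1714.95 × 0.358368 = 614.6 lb.
ΣF_y = 0: A_y + T·sin69° − 2900 = 0 → A_y = 2900 − 1714.95 × 0.93358 = 1299 lb.

T = 1715 lb, A_x = 614.6 lb, A_y = 1299 lb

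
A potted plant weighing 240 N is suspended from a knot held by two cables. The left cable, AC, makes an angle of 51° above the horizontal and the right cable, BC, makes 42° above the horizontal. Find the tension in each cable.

ΣF_x = 0: −T_AC·cos51° + T_BC·cos42° = 0 → T_BC = 0.846834·T_AC.
ΣF_y = 0: T_AC·sin51° + T_BC·sin42° = 240.
Substitute: T_AC·(0.777146 + 0.846834·0.669131) = 240 → T_AC = 178.599 ≈ 178.6 N.
Then T_BC = 0.846834 × 178.599 = 151.2 N.

T_AC = 178.6 N, T_BC = 151.2 N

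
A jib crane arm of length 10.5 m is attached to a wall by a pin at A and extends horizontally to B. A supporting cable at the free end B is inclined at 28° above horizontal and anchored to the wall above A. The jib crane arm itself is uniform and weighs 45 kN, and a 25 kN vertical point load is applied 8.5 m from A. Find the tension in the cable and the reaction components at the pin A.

ΣM about A: T·sin28°·10.5 − 45·5.25 − 25·8.5 = 0 → T = 448.75/(10.5·0.469472) = 91.0344 ≈ 91.03 kN.
ΣF_x = 0: A_x − T·cos28° = 0 → A_x = 91.0344 × 0.882948 = 80.38 kN.
ΣF_y = 0: A_y + T·sin28° − 45 − 25 = 0 → A_y = 70 − 91.0344 × 0.469472 = 27.26 kN.

T = 91.03 kN, A_x = 80.38 kN, A_y = 27.26 kN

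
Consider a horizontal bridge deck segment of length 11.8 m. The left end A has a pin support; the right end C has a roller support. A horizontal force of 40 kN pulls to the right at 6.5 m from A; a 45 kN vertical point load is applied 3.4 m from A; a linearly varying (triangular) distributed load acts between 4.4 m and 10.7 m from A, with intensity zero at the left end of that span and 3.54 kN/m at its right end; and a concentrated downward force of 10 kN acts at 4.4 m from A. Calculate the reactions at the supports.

A_x = -40.00 kN, A_y = 41.33 kN, C_y = 24.82 kN

Resultant of the triangular load: ½ × 3.54 × 6.3 = 11.151 kN, acting at 8.6 m from A (one-third of the span from the peak).
Taking moments about A: C_y·11.8 − 45·3.4 − (½·3.54·6.3)·8.6 − 10·4.4 = 0 → C_y = 292.8986/11.8 = 24.8219 ≈ 24.82 kN.
ΣF_y = 0: A_y + 24.8219 − 45 − ½·3.54·6.3 − 10 = 0 → A_y = 41.33 kN.
ΣF_x = 0: A_x + 40 = 0 → A_x = -40.00 kN.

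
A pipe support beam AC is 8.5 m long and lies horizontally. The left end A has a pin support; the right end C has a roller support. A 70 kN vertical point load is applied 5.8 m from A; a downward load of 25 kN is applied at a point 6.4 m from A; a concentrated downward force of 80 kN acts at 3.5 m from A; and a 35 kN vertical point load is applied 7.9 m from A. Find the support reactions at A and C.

Moments about A: C_y·8.5 − 70·5.8 − 25·6.4 − 80·3.5 − 35·7.9 = 0 → C_y = 1122.5/8.5 = 132.059 ≈ 132.1 kN.
ΣF_y = 0: A_y + 132.059 − 70 − 25 − 80 − 35 = 0 → A_y = 77.94 kN.
ΣF_x = 0: no horizontal applied forces, so A_x = 0.

A_x = 0, A_y = 77.94 kN, C_y = 132.1 kN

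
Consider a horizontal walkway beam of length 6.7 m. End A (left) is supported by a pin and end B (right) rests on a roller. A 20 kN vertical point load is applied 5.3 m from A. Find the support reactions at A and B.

A_x = 0, A_y = 4.179 kN, B_y = 15.82 kN

ΣM about A: B_y·6.7 − 20·5.3 = 0 → B_y = 106/6.7 = 15.8209 ≈ 15.82 kN.
ΣF_y = 0: A_y + 15.8209 − 20 = 0 → A_y = 4.179 kN.
ΣF_x = 0: no horizontal applied forces, so A_x = 0.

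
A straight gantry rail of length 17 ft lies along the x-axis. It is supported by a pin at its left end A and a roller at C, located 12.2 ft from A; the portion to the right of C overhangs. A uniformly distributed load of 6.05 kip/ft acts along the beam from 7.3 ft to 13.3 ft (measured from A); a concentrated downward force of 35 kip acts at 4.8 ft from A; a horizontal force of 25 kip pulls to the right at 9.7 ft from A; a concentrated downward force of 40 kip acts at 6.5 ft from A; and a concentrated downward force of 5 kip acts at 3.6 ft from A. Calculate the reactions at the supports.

Resultant of the distributed load: 6.05 × 6 = 36.3 kip at 10.3 ft from A.
ΣM about A: C_y·12.2 − (6.05·6)·10.3 − 35·4.8 − 40·6.5 − 5·3.6 = 0 → C_y = 819.89/12.2 = 67.2041 ≈ 67.20 kip.
ΣF_y = 0: A_y + 67.2041 − 6.05·6 − 35 − 40 − 5 = 0 → A_y = 49.10 kip.
ΣF_x = 0: A_x + 25 = 0 → A_x = -25.00 kip.

A_x = -25.00 kip, A_y = 49.10 kip, C_y = 67.20 kip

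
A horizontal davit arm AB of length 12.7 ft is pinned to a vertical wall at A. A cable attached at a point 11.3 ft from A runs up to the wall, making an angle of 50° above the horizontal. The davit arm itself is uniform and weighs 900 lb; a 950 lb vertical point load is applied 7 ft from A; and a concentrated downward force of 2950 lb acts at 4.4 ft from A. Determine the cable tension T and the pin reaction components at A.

T = 2928 lb, A_x = 1882 lb, A_y = 2557 lb

ΣM about A: T·sin50°·11.3 − 900·6.35 − 950·7 − 2950·4.4 = 0 → T = 25345/(11.3·0.766044) = 2927.93 ≈ 2928 lb.
ΣF_x = 0: A_x − T·cos50° = 0 → A_x = 2927.93 × 0.642788 = 1882 lb.
ΣF_y = 0: A_y + T·sin50° − 900 − 950 − 2950 = 0 → A_y = 4800 − 2927.93 × 0.766044 = 2557 lb.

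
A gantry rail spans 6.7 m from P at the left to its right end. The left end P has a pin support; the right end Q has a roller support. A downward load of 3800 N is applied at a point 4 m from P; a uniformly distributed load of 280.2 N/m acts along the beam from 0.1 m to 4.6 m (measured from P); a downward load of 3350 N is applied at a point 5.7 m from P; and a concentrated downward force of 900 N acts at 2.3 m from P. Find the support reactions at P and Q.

Resultant of the distributed load: 280.2 × 4.5 = 1260.9 N at 2.35 m from P.
ΣM about P: Q_y·6.7 − 3800·4 − (280.2·4.5)·2.35 − 3350·5.7 − 900·2.3 = 0 → Q_y = 39328.115/6.7 = 5869.87 ≈ 5870 N.
ΣF_y = 0: P_y + 5869.87 − 3800 − 280.2·4.5 − 3350 − 900 = 0 → P_y = 3441 N.
ΣF_x = 0: no horizontal applied forces, so P_x = 0.

P_x = 0, P_y = 3441 N, Q_y = 5870 N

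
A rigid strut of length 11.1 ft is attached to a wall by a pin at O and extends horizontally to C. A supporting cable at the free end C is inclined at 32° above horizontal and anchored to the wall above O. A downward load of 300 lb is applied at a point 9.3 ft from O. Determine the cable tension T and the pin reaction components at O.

T = 474.3 lb, O_x = 402.2 lb, O_y = 48.65 lb

ΣM about O: T·sin32°·11.1 − 300·9.3 = 0 → T = 2790/(11.1·0.529919) = 474.32 ≈ 474.3 lb.
ΣF_x = 0: O_x − T·cos32° = 0 → O_x = 474.32 × 0.848048 = 402.2 lb.
ΣF_y = 0: O_y + T·sin32° − 300 = 0 → O_y = 300 − 474.32 × 0.529919 = 48.65 lb.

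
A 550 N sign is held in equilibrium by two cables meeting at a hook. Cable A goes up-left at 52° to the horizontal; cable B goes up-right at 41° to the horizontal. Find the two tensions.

ΣF_x = 0: −T_A·cos52° + T_B·cos41° = 0 → T_B = 0.815759·T_A.
ΣF_y = 0: T_A·sin52° + T_B·sin41° = 550.
Substitute: T_A·(0.788011 + 0.815759·0.656059) = 550 → T_A = 415.66 ≈ 415.7 N.
Then T_B = 0.815759 × 415.66 = 339.1 N.

T_A = 415.7 N, T_B = 339.1 N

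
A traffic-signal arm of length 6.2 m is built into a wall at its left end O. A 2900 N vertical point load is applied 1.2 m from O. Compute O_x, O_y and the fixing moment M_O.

O_x = 0, O_y = 2900 N, M_O = 3480 N·m

ΣF_x = 0: O_x = 0.
ΣF_y = 0: O_y − 2900 = 0 → O_y = 2900 N.
ΣM about O: M_O − 2900·1.2 = 0 → M_O = 3480 N·m.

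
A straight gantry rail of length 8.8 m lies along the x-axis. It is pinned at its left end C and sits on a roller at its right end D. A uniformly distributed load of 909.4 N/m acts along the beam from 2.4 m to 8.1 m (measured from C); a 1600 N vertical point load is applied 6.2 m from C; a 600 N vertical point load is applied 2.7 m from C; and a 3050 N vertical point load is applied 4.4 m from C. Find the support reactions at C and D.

C_x = 0, C_y = 4505 N, D_y = 5929 N

Resultant of the distributed load: 909.4 × 5.7 = 5183.58 N at 5.25 m from C.
ΣM about C: D_y·8.8 − (909.4·5.7)·5.25 − 1600·6.2 − 600·2.7 − 3050·4.4 = 0 → D_y = 52173.795/8.8 = 5928.84 ≈ 5929 N.
ΣF_y = 0: C_y + 5928.84 − 909.4·5.7 − 1600 − 600 − 3050 = 0 → C_y = 4505 N.
ΣF_x = 0: no horizontal applied forces, so C_x = 0.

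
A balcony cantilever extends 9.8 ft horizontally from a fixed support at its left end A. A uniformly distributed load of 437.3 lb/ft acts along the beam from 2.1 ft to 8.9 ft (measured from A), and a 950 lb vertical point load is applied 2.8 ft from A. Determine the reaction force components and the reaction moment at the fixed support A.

Resultant of the distributed load: 437.3 × 6.8 = 2973.64 lb at 5.5 ft from A.
ΣF_x = 0: A_x = 0.
ΣF_y = 0: A_y − 437.3·6.8 − 950 = 0 → A_y = 3924 lb.
ΣM about A: M_A − (437.3·6.8)·5.5 − 950·2.8 = 0 → M_A = 19020 lb·ft.

A_x = 0, A_y = 3924 lb, M_A = 19020 lb·ft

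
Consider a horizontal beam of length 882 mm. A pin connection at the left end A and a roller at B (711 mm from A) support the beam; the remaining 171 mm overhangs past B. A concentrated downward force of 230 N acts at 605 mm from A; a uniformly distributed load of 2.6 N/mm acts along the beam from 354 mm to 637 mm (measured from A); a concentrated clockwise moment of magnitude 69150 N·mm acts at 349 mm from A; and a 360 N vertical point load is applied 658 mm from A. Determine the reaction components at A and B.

Resultant of the distributed load: 2.6 × 283 = 735.8 N at 495.5 mm from A.
Taking moments about A: B_y·711 − 230·605 − (2.6·283)·495.5 − 69150 − 360·658 = 0 → B_y = 809768.9/711 = 1138.92 ≈ 1139 N.
ΣF_y = 0: A_y + 1138.92 − 230 − 2.6·283 − 360 = 0 → A_y = 186.9 N.
ΣF_x = 0: no horizontal applied forces, so A_x = 0.

A_x = 0, A_y = 186.9 N, B_y = 1139 N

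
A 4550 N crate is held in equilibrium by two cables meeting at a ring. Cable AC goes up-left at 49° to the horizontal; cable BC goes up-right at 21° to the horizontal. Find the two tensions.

T_AC = 4520 N, T_BC = 3177 N

ΣF_x = 0: −T_AC·cos49° + T_BC·cos21° = 0 → T_BC = 0.702734·T_AC.
ΣF_y = 0: T_AC·sin49° + T_BC·sin21° = 4550.
Substitute: T_AC·(0.75471 + 0.702734·0.358368) = 4550 → T_AC = 4520.4 ≈ 4520 N.
Then T_BC = 0.702734 × 4520.4 = 3177 N.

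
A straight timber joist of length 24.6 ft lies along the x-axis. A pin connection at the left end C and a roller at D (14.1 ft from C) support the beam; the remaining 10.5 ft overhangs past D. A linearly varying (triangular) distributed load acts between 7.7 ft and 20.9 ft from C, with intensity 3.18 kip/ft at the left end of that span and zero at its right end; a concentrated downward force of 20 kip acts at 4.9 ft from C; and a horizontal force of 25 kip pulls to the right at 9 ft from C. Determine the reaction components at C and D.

C_x = -25.00 kip, C_y = 16.03 kip, D_y = 24.96 kip

Resultant of the triangular load: ½ × 3.18 × 13.2 = 20.988 kip, acting at 12.1 ft from C (one-third of the span from the peak).
Moments about C: D_y·14.1 − (½·3.18·13.2)·12.1 − 20·4.9 = 0 → D_y = 351.9548/14.1 = 24.9613 ≈ 24.96 kip.
ΣF_y = 0: C_y + 24.9613 − ½·3.18·13.2 − 20 = 0 → C_y = 16.03 kip.
ΣF_x = 0: C_x + 25 = 0 → C_x = -25.00 kip.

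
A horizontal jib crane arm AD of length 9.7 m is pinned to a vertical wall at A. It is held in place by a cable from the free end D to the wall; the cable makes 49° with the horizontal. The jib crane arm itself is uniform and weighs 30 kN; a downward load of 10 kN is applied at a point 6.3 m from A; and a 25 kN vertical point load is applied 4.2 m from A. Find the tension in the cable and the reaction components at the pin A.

T = 42.82 kN, A_x = 28.09 kN, A_y = 32.68 kN

ΣM about A: T·sin49°·9.7 − 30·4.85 − 10·6.3 − 25·4.2 = 0 → T = 313.5/(9.7·0.75471) = 42.8238 ≈ 42.82 kN.
ΣF_x = 0: A_x − T·cos49° = 0 → A_x = 42.8238 × 0.656059 = 28.09 kN.
ΣF_y = 0: A_y + T·sin49° − 30 − 10 − 25 = 0 → A_y = 65 − 42.8238 × 0.75471 = 32.68 kN.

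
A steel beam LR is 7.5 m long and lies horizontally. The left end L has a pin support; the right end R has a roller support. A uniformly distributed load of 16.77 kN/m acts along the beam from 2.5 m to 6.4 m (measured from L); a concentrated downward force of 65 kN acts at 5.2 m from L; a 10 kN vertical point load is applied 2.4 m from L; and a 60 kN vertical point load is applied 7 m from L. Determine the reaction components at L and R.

Resultant of the distributed load: 16.77 × 3.9 = 65.403 kN at 4.45 m from L.
ΣM about L: R_y·7.5 − (16.77·3.9)·4.45 − 65·5.2 − 10·2.4 − 60·7 = 0 → R_y = 1073.04335/7.5 = 143.072 ≈ 143.1 kN.
ΣF_y = 0: L_y + 143.072 − 16.77·3.9 − 65 − 10 − 60 = 0 → L_y = 57.33 kN.
ΣF_x = 0: no horizontal applied forces, so L_x = 0.

L_x = 0, L_y = 57.33 kN, R_y = 143.1 kN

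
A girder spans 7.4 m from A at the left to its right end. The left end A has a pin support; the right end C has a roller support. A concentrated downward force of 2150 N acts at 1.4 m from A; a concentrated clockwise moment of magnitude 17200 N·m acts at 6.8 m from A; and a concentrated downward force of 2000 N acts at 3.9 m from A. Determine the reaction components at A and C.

Moments about A: C_y·7.4 − 2150·1.4 − 17200 − 2000·3.9 = 0 → C_y = 28010/7.4 = 3785.14 ≈ 3785 N.
ΣF_y = 0: A_y + 3785.14 − 2150 − 2000 = 0 → A_y = 364.9 N.
ΣF_x = 0: no horizontal applied forces, so A_x = 0.

A_x = 0, A_y = 364.9 N, C_y = 3785 N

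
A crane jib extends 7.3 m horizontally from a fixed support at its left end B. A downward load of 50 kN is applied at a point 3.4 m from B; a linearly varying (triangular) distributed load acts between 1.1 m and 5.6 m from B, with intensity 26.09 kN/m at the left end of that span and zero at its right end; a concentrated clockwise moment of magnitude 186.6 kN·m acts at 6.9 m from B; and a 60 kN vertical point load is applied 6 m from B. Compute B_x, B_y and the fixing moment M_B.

Resultant of the triangular load: ½ × 26.09 × 4.5 = 58.7025 kN, acting at 2.6 m from B (one-third of the span from the peak).
ΣF_x = 0: B_x = 0.
ΣF_y = 0: B_y − 50 − ½·26.09·4.5 − 60 = 0 → B_y = 168.7 kN.
ΣM about B: M_B − 50·3.4 − (½·26.09·4.5)·2.6 − 186.6 − 60·6 = 0 → M_B = 869.2 kN·m.

B_x = 0, B_y = 168.7 kN, M_B = 869.2 kN·m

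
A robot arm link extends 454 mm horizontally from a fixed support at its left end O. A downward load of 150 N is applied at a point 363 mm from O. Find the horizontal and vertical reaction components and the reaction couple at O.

ΣF_x = 0: O_x = 0.
ΣF_y = 0: O_y − 150 = 0 → O_y = 150.0 N.
ΣM about O: M_O − 150·363 = 0 → M_O = 54450 N·mm.

O_x = 0, O_y = 150.0 N, M_O = 54450 N·mm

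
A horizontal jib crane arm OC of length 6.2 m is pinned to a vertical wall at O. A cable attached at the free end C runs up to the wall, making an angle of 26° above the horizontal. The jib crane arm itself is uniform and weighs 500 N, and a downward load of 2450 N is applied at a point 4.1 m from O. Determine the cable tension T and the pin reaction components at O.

T = 4266 N, O_x = 3834 N, O_y = 1080 N

ΣM about O: T·sin26°·6.2 − 500·3.1 − 2450·4.1 = 0 → T = 11595/(6.2·0.438371) = 4266.16 ≈ 4266 N.
ΣF_x = 0: O_x − T·cos26° = 0 → O_x = 4266.16 × 0.898794 = 3834 N.
ΣF_y = 0: O_y + T·sin26° − 500 − 2450 = 0 → O_y = 2950 − 4266.16 × 0.438371 = 1080 N.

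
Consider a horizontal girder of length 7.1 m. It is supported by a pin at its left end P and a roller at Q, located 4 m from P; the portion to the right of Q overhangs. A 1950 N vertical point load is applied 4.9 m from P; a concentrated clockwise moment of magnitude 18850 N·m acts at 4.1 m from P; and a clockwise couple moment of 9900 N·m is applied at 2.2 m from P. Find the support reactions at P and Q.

Moments about P: Q_y·4 − 1950·4.9 − 18850 − 9900 = 0 → Q_y = 38305/4 = 9576.25 ≈ 9576 N.
ΣF_y = 0: P_y + 9576.25 − 1950 = 0 → P_y = -7626 N.
ΣF_x = 0: no horizontal applied forces, so P_x = 0.

P_x = 0, P_y = -7626 N, Q_y = 9576 N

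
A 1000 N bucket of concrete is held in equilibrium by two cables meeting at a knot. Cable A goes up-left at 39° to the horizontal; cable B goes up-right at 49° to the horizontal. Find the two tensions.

T_A = 656.5 N, T_B = 777.6 N

ΣF_x = 0: −T_A·cos39° + T_B·cos49° = 0 → T_B = 1.18457·T_A.
ΣF_y = 0: T_A·sin39° + T_B·sin49° = 1000.
Substitute: T_A·(0.62932 + 1.18457·0.75471) = 1000 → T_A = 656.458 ≈ 656.5 N.
Then T_B = 1.18457 × 656.458 = 777.6 N.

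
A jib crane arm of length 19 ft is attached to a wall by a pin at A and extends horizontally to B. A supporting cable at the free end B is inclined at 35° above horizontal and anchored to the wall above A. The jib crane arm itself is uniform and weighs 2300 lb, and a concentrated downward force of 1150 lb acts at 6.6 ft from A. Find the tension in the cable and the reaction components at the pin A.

ΣM about A: T·sin35°·19 − 2300·9.5 − 1150·6.6 = 0 → T = 29440/(19·0.573576) = 2701.43 ≈ 2701 lb.
ΣF_x = 0: A_x − T·cos35° = 0 → A_x = 2701.43 × 0.819152 = 2213 lb.
ΣF_y = 0: A_y + T·sin35° − 2300 − 1150 = 0 → A_y = 3450 − 2701.43 × 0.573576 = 1901 lb.

T = 2701 lb, A_x = 2213 lb, A_y = 1901 lb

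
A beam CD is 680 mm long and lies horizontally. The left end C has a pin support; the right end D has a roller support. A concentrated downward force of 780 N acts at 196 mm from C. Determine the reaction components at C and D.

C_x = 0, C_y = 555.2 N, D_y = 224.8 N

ΣM about C: D_y·680 − 780·196 = 0 → D_y = 152880/680 = 224.824 ≈ 224.8 N.
ΣF_y = 0: C_y + 224.824 − 780 = 0 → C_y = 555.2 N.
ΣF_x = 0: no horizontal applied forces, so C_x = 0.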